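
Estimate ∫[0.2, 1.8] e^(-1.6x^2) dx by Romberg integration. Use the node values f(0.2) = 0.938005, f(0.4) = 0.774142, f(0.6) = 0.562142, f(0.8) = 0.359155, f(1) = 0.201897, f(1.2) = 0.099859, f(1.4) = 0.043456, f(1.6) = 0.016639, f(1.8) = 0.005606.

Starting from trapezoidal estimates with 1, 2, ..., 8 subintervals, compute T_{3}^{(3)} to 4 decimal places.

0.5039

T_{0}^{(0)} (trapezoid, 1 panel, h=1.6000): 0.754889
T_{1}^{(0)} (trapezoid, 2 panels, h=0.8000): 0.538962
T_{2}^{(0)} (trapezoid, 4 panels, h=0.4000): 0.511720
T_{3}^{(0)} (trapezoid, 8 panels, h=0.2000): 0.505819
T_{1}^{(1)} = 0.538962 + (0.538962 − 0.754889)/3 = 0.466986
T_{2}^{(1)} = 0.511720 + (0.511720 − 0.538962)/3 = 0.502639
T_{3}^{(1)} = 0.505819 + (0.505819 − 0.511720)/3 = 0.503852
T_{2}^{(2)} = 0.502639 + (0.502639 − 0.466986)/15 = 0.505016
T_{3}^{(2)} = 0.503852 + (0.503852 − 0.502639)/15 = 0.503933
T_{3}^{(3)} = 0.503933 + (0.503933 − 0.505016)/63 = 0.503916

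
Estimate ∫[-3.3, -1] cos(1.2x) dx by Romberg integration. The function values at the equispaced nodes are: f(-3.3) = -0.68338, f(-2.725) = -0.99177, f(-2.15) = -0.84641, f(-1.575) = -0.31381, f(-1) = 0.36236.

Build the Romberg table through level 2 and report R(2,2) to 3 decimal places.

-1.385

R(0,0) (trapezoid, 1 panel, h=2.3000): -0.36917
R(1,0) (trapezoid, 2 panels, h=1.1500): -1.15796
R(2,0) (trapezoid, 4 panels, h=0.5750): -1.32969
R(1,1) = -1.15796 + (-1.15796 − (-0.36917))/3 = -1.42089
R(2,1) = -1.32969 + (-1.32969 − (-1.15796))/3 = -1.38693
R(2,2) = -1.38693 + (-1.38693 − (-1.42089))/15 = -1.38467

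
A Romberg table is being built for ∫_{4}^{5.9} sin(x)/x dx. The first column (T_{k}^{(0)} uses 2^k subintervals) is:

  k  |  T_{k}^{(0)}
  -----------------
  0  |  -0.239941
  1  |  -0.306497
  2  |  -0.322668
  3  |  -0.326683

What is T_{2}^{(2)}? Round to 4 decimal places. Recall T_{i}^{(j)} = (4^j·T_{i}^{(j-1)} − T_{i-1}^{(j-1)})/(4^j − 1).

T_{1}^{(1)} = (4·(-0.306497) − (-0.239941)) / 3 = -0.328682
T_{2}^{(1)} = -0.322668 + (-0.322668 − (-0.306497))/3 = -0.328058
T_{2}^{(2)} = -0.328058 + (-0.328058 − (-0.328682))/15 = -0.328016
(Column j=1 coincides with Simpson's rule on the same nodes.)

-0.3280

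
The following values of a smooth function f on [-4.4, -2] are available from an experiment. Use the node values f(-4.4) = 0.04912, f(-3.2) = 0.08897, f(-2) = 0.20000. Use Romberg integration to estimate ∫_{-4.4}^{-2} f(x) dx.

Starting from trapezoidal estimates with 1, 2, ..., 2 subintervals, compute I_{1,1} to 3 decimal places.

I_{0,0} (trapezoid, 1 panel, h=2.4000): 0.29894
I_{1,0} (trapezoid, 2 panels, h=1.2000): 0.25624
I_{1,1} = 0.25624 + (0.25624 − 0.29894)/3 = 0.24201

0.242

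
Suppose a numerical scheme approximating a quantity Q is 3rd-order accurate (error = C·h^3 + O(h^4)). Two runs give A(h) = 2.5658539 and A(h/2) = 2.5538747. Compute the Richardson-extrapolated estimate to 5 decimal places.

2.55216

Extrapolated value = (8·A(h/2) − A(h)) / (8 − 1)
= (8·2.5538747 − 2.5658539) / 7
= 17.8651437 / 7 = 2.5521634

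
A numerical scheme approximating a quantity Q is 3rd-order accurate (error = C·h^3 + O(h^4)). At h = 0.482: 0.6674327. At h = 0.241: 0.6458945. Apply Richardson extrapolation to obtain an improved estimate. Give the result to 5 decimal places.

0.64282

The leading error scales as h^3; refining by a factor of 2 reduces it by 2^3 = 8.
Extrapolated value = (8·A(h/2) − A(h)) / (8 − 1)
= (8·0.6458945 − 0.6674327) / 7
= 4.4997233 / 7 = 0.6428176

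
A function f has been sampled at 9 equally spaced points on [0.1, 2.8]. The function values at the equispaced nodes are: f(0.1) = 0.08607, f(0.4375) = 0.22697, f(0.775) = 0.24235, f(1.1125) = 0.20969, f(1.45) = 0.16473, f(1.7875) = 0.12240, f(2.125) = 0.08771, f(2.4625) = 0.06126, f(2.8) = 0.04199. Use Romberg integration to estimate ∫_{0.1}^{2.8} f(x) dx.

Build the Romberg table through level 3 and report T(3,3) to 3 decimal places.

T(0,0) (trapezoid, 1 panel, h=2.7000): 0.17288
T(1,0) (trapezoid, 2 panels, h=1.3500): 0.30883
T(2,0) (trapezoid, 4 panels, h=0.6750): 0.37720
T(3,0) (trapezoid, 8 panels, h=0.3375): 0.39796
T(1,1) = 0.30883 + (0.30883 − 0.17288)/3 = 0.35415
T(2,1) = 0.37720 + (0.37720 − 0.30883)/3 = 0.39999
T(3,1) = 0.39796 + (0.39796 − 0.37720)/3 = 0.40488
T(2,2) = 0.39999 + (0.39999 − 0.35415)/15 = 0.40305
T(3,2) = 0.40488 + (0.40488 − 0.39999)/15 = 0.40521
T(3,3) = 0.40521 + (0.40521 − 0.40305)/63 = 0.40524

0.405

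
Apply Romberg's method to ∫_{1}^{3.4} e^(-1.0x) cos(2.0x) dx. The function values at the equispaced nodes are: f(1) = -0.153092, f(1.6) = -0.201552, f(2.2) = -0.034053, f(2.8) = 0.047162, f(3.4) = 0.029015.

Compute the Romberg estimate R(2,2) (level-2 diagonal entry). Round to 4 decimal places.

R(0,0) (trapezoid, 1 panel, h=2.4000): -0.148892
R(1,0) (trapezoid, 2 panels, h=1.2000): -0.115310
R(2,0) (trapezoid, 4 panels, h=0.6000): -0.150289
R(1,1) = -0.115310 + (-0.115310 − (-0.148892))/3 = -0.104116
R(2,1) = -0.150289 + (-0.150289 − (-0.115310))/3 = -0.161949
R(2,2) = -0.161949 + (-0.161949 − (-0.104116))/15 = -0.165805

-0.1658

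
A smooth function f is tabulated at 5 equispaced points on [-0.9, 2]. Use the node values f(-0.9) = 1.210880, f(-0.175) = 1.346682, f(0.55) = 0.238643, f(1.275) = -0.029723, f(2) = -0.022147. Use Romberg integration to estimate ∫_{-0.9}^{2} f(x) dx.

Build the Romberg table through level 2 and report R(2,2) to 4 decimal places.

1.7183

R(0,0) (trapezoid, 1 panel, h=2.9000): 1.723663
R(1,0) (trapezoid, 2 panels, h=1.4500): 1.207864
R(2,0) (trapezoid, 4 panels, h=0.7250): 1.558727
R(1,1) = 1.207864 + (1.207864 − 1.723663)/3 = 1.035931
R(2,1) = 1.558727 + (1.558727 − 1.207864)/3 = 1.675681
R(2,2) = 1.675681 + (1.675681 − 1.035931)/15 = 1.718331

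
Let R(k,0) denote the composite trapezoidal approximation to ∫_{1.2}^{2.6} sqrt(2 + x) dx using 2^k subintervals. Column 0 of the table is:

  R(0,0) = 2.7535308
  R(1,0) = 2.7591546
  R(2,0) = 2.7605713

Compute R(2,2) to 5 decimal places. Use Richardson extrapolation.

2.76104

Richardson extrapolation on the trapezoidal column (denominator 4−1=3):
R(1,1) = 2.7591546 + (2.7591546 − 2.7535308)/3 = 2.7610292
R(2,1) = 2.7605713 + (2.7605713 − 2.7591546)/3 = 2.7610435
R(2,2) = 2.7610435 + (2.7610435 − 2.7610292)/15 = 2.7610445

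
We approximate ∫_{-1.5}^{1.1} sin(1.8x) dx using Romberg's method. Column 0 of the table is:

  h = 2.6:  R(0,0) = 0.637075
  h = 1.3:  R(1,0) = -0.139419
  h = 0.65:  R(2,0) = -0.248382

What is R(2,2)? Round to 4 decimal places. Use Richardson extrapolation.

Richardson extrapolation on the trapezoidal column (denominator 4−1=3):
R(1,1) = -0.139419 + (-0.139419 − 0.637075)/3 = -0.398250
R(2,1) = (4·(-0.248382) − (-0.139419)) / 3 = -0.284703
R(2,2) = (16·(-0.284703) − (-0.398250)) / 15 = -0.277133

-0.2771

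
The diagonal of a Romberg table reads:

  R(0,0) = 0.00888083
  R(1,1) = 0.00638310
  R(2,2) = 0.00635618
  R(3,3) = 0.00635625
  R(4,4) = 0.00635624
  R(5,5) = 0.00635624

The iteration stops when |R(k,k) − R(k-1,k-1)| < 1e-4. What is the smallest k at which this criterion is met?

k = 2

|R(1,1) − R(0,0)| = 0.00249773 ≥ 1e-4
|R(2,2) − R(1,1)| = 0.00002692 < 1e-4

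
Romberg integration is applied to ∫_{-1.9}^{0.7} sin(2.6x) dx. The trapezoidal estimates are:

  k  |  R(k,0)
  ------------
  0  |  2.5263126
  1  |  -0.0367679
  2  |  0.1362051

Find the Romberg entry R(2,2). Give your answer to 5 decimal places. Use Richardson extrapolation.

R(1,1) = -0.0367679 + (-0.0367679 − 2.5263126)/3 = -0.8911281
R(2,1) = 0.1362051 + (0.1362051 − (-0.0367679))/3 = 0.1938628
R(2,2) = (16·0.1938628 − (-0.8911281)) / 15 = 0.2661955

0.26620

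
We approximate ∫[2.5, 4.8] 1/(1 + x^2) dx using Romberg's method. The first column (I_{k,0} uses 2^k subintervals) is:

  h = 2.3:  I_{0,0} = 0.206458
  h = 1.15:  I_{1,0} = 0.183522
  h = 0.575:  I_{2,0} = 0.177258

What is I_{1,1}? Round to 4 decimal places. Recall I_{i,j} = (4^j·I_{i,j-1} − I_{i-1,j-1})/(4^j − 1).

0.1759

Richardson extrapolation on the trapezoidal column (denominator 4−1=3):
I_{1,1} = (4·0.183522 − 0.206458) / 3 = 0.175877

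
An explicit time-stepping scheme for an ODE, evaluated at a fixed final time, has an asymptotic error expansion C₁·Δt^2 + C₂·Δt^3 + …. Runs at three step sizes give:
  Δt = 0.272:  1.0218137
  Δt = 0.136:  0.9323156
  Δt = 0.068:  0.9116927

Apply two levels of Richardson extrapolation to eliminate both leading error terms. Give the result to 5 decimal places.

0.90515

First eliminate the Δt^2 term (factor 2^2 = 4):
  B₁ = (4·0.9323156 − 1.0218137)/3 = 0.9024829
  B₂ = (4·0.9116927 − 0.9323156)/3 = 0.9048184
Then eliminate the Δt^3 term (factor 2^3 = 8):
  (8·0.9048184 − 0.9024829)/7 = 0.9051520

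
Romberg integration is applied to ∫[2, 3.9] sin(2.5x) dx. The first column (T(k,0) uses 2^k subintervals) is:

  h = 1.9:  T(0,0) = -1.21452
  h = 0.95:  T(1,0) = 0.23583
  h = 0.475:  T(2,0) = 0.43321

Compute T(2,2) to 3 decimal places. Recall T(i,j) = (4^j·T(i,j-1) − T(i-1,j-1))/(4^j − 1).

Richardson extrapolation on the trapezoidal column (denominator 4−1=3):
T(1,1) = 0.23583 + (0.23583 − (-1.21452))/3 = 0.71928
T(2,1) = 0.43321 + (0.43321 − 0.23583)/3 = 0.49900
T(2,2) = (16·0.49900 − 0.71928) / 15 = 0.48431

0.484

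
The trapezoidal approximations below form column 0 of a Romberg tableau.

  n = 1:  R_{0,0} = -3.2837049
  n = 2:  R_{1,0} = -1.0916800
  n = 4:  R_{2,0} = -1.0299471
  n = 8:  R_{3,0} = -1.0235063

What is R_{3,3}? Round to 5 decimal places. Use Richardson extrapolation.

R_{1,1} = (4·(-1.0916800) − (-3.2837049)) / 3 = -0.3610050
R_{2,1} = -1.0299471 + (-1.0299471 − (-1.0916800))/3 = -1.0093695
R_{3,1} = -1.0235063 + (-1.0235063 − (-1.0299471))/3 = -1.0213594
R_{2,2} = (16·(-1.0093695) − (-0.3610050)) / 15 = -1.0525938
R_{3,2} = -1.0213594 + (-1.0213594 − (-1.0093695))/15 = -1.0221587
R_{3,3} = (64·(-1.0221587) − (-1.0525938)) / 63 = -1.0216756
(Column j=1 coincides with Simpson's rule on the same nodes.)

-1.02168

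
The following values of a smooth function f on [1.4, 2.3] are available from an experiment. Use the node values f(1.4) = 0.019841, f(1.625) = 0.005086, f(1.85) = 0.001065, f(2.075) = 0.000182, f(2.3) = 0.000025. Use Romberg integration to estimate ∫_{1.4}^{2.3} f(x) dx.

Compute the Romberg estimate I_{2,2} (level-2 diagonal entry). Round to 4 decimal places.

I_{0,0} (trapezoid, 1 panel, h=0.9000): 0.008940
I_{1,0} (trapezoid, 2 panels, h=0.4500): 0.004949
I_{2,0} (trapezoid, 4 panels, h=0.2250): 0.003660
I_{1,1} = 0.004949 + (0.004949 − 0.008940)/3 = 0.003619
I_{2,1} = 0.003660 + (0.003660 − 0.004949)/3 = 0.003230
I_{2,2} = 0.003230 + (0.003230 − 0.003619)/15 = 0.003204

0.0032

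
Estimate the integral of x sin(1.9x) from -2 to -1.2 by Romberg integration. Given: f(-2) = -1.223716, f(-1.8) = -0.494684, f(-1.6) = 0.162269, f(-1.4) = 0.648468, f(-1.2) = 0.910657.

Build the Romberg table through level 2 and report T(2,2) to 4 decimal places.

T(0,0) (trapezoid, 1 panel, h=0.8000): -0.125224
T(1,0) (trapezoid, 2 panels, h=0.4000): 0.002296
T(2,0) (trapezoid, 4 panels, h=0.2000): 0.031905
T(1,1) = 0.002296 + (0.002296 − (-0.125224))/3 = 0.044803
T(2,1) = 0.031905 + (0.031905 − 0.002296)/3 = 0.041775
T(2,2) = 0.041775 + (0.041775 − 0.044803)/15 = 0.041573

0.0416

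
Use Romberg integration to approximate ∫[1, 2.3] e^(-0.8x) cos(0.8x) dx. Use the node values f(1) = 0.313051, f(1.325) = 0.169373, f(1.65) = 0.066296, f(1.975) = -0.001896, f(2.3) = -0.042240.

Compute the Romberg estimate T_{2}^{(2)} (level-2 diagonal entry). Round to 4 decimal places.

T_{0}^{(0)} (trapezoid, 1 panel, h=1.3000): 0.176027
T_{1}^{(0)} (trapezoid, 2 panels, h=0.6500): 0.131106
T_{2}^{(0)} (trapezoid, 4 panels, h=0.3250): 0.119983
T_{1}^{(1)} = 0.131106 + (0.131106 − 0.176027)/3 = 0.116132
T_{2}^{(1)} = 0.119983 + (0.119983 − 0.131106)/3 = 0.116275
T_{2}^{(2)} = 0.116275 + (0.116275 − 0.116132)/15 = 0.116285

0.1163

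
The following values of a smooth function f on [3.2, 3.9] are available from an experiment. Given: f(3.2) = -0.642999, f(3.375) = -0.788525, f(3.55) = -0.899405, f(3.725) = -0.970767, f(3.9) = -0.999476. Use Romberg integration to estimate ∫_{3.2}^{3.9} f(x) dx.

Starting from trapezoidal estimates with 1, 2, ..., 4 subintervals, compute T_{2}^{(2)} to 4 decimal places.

T_{0}^{(0)} (trapezoid, 1 panel, h=0.7000): -0.574866
T_{1}^{(0)} (trapezoid, 2 panels, h=0.3500): -0.602225
T_{2}^{(0)} (trapezoid, 4 panels, h=0.1750): -0.608989
T_{1}^{(1)} = -0.602225 + (-0.602225 − (-0.574866))/3 = -0.611345
T_{2}^{(1)} = -0.608989 + (-0.608989 − (-0.602225))/3 = -0.611244
T_{2}^{(2)} = -0.611244 + (-0.611244 − (-0.611345))/15 = -0.611237

-0.6112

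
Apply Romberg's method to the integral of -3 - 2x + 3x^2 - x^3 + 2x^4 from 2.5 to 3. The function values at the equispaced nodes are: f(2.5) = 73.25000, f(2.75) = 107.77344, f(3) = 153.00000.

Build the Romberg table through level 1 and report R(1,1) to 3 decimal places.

54.779

R(0,0) (trapezoid, 1 panel, h=0.5000): 56.56250
R(1,0) (trapezoid, 2 panels, h=0.2500): 55.22461
R(1,1) = 55.22461 + (55.22461 − 56.56250)/3 = 54.77865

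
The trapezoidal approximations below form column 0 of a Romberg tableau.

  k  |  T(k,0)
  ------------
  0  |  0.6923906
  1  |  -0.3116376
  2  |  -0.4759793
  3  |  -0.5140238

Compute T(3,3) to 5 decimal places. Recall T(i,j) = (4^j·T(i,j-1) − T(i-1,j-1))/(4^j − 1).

-0.52649

T(1,1) = (4·(-0.3116376) − 0.6923906) / 3 = -0.6463137
T(2,1) = (4·(-0.4759793) − (-0.3116376)) / 3 = -0.5307599
T(3,1) = -0.5140238 + (-0.5140238 − (-0.4759793))/3 = -0.5267053
T(2,2) = -0.5307599 + (-0.5307599 − (-0.6463137))/15 = -0.5230563
T(3,2) = -0.5267053 + (-0.5267053 − (-0.5307599))/15 = -0.5264350
T(3,3) = -0.5264350 + (-0.5264350 − (-0.5230563))/63 = -0.5264886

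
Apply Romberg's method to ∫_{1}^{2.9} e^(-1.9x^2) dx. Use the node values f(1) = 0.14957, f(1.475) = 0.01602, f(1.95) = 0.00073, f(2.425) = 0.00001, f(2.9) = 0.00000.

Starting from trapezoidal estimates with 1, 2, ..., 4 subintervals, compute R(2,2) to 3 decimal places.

0.033

R(0,0) (trapezoid, 1 panel, h=1.9000): 0.14209
R(1,0) (trapezoid, 2 panels, h=0.9500): 0.07174
R(2,0) (trapezoid, 4 panels, h=0.4750): 0.04348
R(1,1) = 0.07174 + (0.07174 − 0.14209)/3 = 0.04829
R(2,1) = 0.04348 + (0.04348 − 0.07174)/3 = 0.03406
R(2,2) = 0.03406 + (0.03406 − 0.04829)/15 = 0.03311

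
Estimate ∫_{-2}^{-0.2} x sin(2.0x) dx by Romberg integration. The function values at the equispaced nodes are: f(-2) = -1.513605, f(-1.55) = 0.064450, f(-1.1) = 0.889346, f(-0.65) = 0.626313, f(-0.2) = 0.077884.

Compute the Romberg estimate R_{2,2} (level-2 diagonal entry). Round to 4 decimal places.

R_{0,0} (trapezoid, 1 panel, h=1.8000): -1.292149
R_{1,0} (trapezoid, 2 panels, h=0.9000): 0.154337
R_{2,0} (trapezoid, 4 panels, h=0.4500): 0.388012
R_{1,1} = 0.154337 + (0.154337 − (-1.292149))/3 = 0.636499
R_{2,1} = 0.388012 + (0.388012 − 0.154337)/3 = 0.465904
R_{2,2} = 0.465904 + (0.465904 − 0.636499)/15 = 0.454531

0.4545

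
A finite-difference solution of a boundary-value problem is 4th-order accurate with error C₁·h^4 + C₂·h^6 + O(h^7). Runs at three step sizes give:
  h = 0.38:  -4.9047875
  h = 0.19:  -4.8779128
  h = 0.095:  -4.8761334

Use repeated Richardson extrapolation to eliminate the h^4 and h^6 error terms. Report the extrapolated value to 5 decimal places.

First eliminate the h^4 term (factor 2^4 = 16):
  B₁ = (16·(-4.8779128) − (-4.9047875))/15 = -4.8761212
  B₂ = (16·(-4.8761334) − (-4.8779128))/15 = -4.8760148
Then eliminate the h^6 term (factor 2^6 = 64):
  (64·(-4.8760148) − (-4.8761212))/63 = -4.8760131

-4.87601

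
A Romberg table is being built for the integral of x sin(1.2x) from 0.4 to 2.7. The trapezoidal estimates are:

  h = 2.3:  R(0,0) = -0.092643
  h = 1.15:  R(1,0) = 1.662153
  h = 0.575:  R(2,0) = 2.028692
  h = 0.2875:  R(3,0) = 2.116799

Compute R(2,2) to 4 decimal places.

R(1,1) = 1.662153 + (1.662153 − (-0.092643))/3 = 2.247085
R(2,1) = (4·2.028692 − 1.662153) / 3 = 2.150872
R(2,2) = 2.150872 + (2.150872 − 2.247085)/15 = 2.144458

2.1445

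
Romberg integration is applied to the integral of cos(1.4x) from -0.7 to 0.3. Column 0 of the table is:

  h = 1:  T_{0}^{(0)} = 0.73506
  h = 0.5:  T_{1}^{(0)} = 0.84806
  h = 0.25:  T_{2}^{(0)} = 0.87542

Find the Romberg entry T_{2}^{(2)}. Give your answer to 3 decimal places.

0.884

T_{1}^{(1)} = 0.84806 + (0.84806 − 0.73506)/3 = 0.88573
T_{2}^{(1)} = 0.87542 + (0.87542 − 0.84806)/3 = 0.88454
T_{2}^{(2)} = (16·0.88454 − 0.88573) / 15 = 0.88446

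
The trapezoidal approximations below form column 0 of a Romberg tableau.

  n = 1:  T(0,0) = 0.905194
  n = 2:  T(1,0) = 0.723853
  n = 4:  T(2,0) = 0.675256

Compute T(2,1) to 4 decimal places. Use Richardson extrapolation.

Richardson extrapolation on the trapezoidal column (denominator 4−1=3):
T(2,1) = (4·0.675256 − 0.723853) / 3 = 0.659057
(Column j=1 coincides with Simpson's rule on the same nodes.)

0.6591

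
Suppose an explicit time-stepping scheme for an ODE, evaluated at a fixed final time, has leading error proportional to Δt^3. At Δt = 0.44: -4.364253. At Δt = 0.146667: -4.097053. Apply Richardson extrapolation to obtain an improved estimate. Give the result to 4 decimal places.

-4.0868

The leading error scales as Δt^3; refining by a factor of 3 reduces it by 3^3 = 27.
Extrapolated value = (27·A(Δt/3) − A(Δt)) / (27 − 1)
= (27·(-4.097053) − (-4.364253)) / 26
= -106.256178 / 26 = -4.086776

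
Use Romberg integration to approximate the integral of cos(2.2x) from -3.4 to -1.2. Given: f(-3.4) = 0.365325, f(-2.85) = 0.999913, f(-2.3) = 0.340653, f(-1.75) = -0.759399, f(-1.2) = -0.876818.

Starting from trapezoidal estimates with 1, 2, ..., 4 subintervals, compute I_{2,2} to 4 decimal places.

I_{0,0} (trapezoid, 1 panel, h=2.2000): -0.562642
I_{1,0} (trapezoid, 2 panels, h=1.1000): 0.093397
I_{2,0} (trapezoid, 4 panels, h=0.5500): 0.178981
I_{1,1} = 0.093397 + (0.093397 − (-0.562642))/3 = 0.312077
I_{2,1} = 0.178981 + (0.178981 − 0.093397)/3 = 0.207509
I_{2,2} = 0.207509 + (0.207509 − 0.312077)/15 = 0.200538

0.2005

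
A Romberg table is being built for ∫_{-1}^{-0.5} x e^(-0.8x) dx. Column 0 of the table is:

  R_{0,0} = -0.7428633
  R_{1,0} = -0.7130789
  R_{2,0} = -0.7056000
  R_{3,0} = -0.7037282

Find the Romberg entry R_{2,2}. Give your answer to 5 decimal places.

-0.70310

Richardson extrapolation on the trapezoidal column (denominator 4−1=3):
R_{1,1} = (4·(-0.7130789) − (-0.7428633)) / 3 = -0.7031508
R_{2,1} = (4·(-0.7056000) − (-0.7130789)) / 3 = -0.7031070
R_{2,2} = (16·(-0.7031070) − (-0.7031508)) / 15 = -0.7031041
(Column j=1 coincides with Simpson's rule on the same nodes.)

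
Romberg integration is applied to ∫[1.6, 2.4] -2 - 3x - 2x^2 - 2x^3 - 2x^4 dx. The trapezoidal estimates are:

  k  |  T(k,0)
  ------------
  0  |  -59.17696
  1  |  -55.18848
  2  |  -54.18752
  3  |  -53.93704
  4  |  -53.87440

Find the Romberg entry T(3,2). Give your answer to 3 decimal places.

-53.854

Richardson extrapolation on the trapezoidal column (denominator 4−1=3):
T(2,1) = -54.18752 + (-54.18752 − (-55.18848))/3 = -53.85387
T(3,1) = (4·(-53.93704) − (-54.18752)) / 3 = -53.85355
T(3,2) = -53.85355 + (-53.85355 − (-53.85387))/15 = -53.85353
(Column j=1 coincides with Simpson's rule on the same nodes.)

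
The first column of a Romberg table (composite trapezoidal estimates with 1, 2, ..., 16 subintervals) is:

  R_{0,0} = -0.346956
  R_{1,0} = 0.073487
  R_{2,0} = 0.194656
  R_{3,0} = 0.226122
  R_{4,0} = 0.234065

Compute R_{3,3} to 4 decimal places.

0.2367

Richardson extrapolation on the trapezoidal column (denominator 4−1=3):
R_{1,1} = (4·0.073487 − (-0.346956)) / 3 = 0.213635
R_{2,1} = 0.194656 + (0.194656 − 0.073487)/3 = 0.235046
R_{3,1} = (4·0.226122 − 0.194656) / 3 = 0.236611
R_{2,2} = 0.235046 + (0.235046 − 0.213635)/15 = 0.236473
R_{3,2} = 0.236611 + (0.236611 − 0.235046)/15 = 0.236715
R_{3,3} = 0.236715 + (0.236715 − 0.236473)/63 = 0.236719
(Column j=1 coincides with Simpson's rule on the same nodes.)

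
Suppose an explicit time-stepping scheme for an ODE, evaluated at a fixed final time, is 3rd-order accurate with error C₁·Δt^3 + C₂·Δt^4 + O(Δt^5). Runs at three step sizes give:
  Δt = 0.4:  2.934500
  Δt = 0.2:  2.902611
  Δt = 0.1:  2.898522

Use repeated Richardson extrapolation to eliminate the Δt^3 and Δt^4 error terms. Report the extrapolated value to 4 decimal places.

2.8979

First eliminate the Δt^3 term (factor 2^3 = 8):
  B₁ = (8·2.902611 − 2.934500)/7 = 2.898055
  B₂ = (8·2.898522 − 2.902611)/7 = 2.897938
Then eliminate the Δt^4 term (factor 2^4 = 16):
  (16·2.897938 − 2.898055)/15 = 2.897930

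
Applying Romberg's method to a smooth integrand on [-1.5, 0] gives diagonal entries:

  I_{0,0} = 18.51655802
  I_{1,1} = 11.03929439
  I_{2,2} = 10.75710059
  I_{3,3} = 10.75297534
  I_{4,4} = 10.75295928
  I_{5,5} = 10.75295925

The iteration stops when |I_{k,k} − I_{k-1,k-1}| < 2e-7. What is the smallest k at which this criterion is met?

|I_{1,1} − I_{0,0}| = 7.47726363 ≥ 2e-7
|I_{2,2} − I_{1,1}| = 0.28219380 ≥ 2e-7
|I_{3,3} − I_{2,2}| = 0.00412525 ≥ 2e-7
|I_{4,4} − I_{3,3}| = 0.00001606 ≥ 2e-7
|I_{5,5} − I_{4,4}| = 0.00000003 < 2e-7

k = 5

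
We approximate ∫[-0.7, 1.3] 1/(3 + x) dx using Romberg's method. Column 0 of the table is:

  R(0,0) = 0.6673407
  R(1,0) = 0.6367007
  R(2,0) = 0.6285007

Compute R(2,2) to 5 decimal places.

0.62572

Richardson extrapolation on the trapezoidal column (denominator 4−1=3):
R(1,1) = 0.6367007 + (0.6367007 − 0.6673407)/3 = 0.6264874
R(2,1) = (4·0.6285007 − 0.6367007) / 3 = 0.6257674
R(2,2) = (16·0.6257674 − 0.6264874) / 15 = 0.6257194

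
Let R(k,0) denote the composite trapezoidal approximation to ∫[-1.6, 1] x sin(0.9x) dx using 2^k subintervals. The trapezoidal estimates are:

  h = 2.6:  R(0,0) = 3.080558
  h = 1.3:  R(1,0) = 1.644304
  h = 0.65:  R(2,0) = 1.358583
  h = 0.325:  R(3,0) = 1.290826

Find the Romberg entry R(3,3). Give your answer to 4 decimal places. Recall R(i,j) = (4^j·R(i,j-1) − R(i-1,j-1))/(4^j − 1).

1.2685

Richardson extrapolation on the trapezoidal column (denominator 4−1=3):
R(1,1) = 1.644304 + (1.644304 − 3.080558)/3 = 1.165553
R(2,1) = 1.358583 + (1.358583 − 1.644304)/3 = 1.263343
R(3,1) = 1.290826 + (1.290826 − 1.358583)/3 = 1.268240
R(2,2) = 1.263343 + (1.263343 − 1.165553)/15 = 1.269862
R(3,2) = 1.268240 + (1.268240 − 1.263343)/15 = 1.268566
R(3,3) = (64·1.268566 − 1.269862) / 63 = 1.268545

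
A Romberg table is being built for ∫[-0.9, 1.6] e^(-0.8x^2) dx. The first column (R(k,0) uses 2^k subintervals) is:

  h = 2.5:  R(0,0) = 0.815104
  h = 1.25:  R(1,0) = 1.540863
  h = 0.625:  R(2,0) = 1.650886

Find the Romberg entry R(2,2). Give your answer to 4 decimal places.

1.6812

Richardson extrapolation on the trapezoidal column (denominator 4−1=3):
R(1,1) = 1.540863 + (1.540863 − 0.815104)/3 = 1.782783
R(2,1) = (4·1.650886 − 1.540863) / 3 = 1.687560
R(2,2) = 1.687560 + (1.687560 − 1.782783)/15 = 1.681212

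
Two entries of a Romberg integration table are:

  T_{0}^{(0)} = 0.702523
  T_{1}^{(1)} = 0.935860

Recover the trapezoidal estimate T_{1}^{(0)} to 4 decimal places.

From T_{1}^{(1)} = (4·T_{1}^{(0)} − T_{0}^{(0)})/3, solve for T_{1}^{(0)}:
4·T_{1}^{(0)} = 3·0.935860 + 0.702523 = 3.510103
T_{1}^{(0)} = 0.877526

0.8775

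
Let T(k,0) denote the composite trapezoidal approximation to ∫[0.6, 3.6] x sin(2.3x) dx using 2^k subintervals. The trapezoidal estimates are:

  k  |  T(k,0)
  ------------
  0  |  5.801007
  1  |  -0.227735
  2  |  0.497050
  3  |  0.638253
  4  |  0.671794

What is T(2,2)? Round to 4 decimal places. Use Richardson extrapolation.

0.9370

Richardson extrapolation on the trapezoidal column (denominator 4−1=3):
T(1,1) = -0.227735 + (-0.227735 − 5.801007)/3 = -2.237316
T(2,1) = 0.497050 + (0.497050 − (-0.227735))/3 = 0.738645
T(2,2) = 0.738645 + (0.738645 − (-2.237316))/15 = 0.937042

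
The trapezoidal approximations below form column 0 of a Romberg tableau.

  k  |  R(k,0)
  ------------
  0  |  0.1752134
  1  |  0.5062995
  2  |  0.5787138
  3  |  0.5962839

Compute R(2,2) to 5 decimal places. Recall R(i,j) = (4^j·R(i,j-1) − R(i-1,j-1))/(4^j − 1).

0.60193

R(1,1) = 0.5062995 + (0.5062995 − 0.1752134)/3 = 0.6166615
R(2,1) = 0.5787138 + (0.5787138 − 0.5062995)/3 = 0.6028519
R(2,2) = 0.6028519 + (0.6028519 − 0.6166615)/15 = 0.6019313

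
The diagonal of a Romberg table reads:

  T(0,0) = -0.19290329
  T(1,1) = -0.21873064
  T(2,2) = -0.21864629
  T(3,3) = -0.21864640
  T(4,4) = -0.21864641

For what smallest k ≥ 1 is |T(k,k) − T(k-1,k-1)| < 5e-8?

|T(1,1) − T(0,0)| = 0.02582735 ≥ 5e-8
|T(2,2) − T(1,1)| = 0.00008435 ≥ 5e-8
|T(3,3) − T(2,2)| = 0.00000011 ≥ 5e-8
|T(4,4) − T(3,3)| = 0.00000001 < 5e-8

k = 4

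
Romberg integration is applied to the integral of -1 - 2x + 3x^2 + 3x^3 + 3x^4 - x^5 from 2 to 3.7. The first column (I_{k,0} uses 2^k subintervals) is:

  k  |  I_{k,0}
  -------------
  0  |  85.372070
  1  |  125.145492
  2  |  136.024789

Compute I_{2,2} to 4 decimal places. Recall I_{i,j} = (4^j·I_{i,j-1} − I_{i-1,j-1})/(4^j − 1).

139.7344

Richardson extrapolation on the trapezoidal column (denominator 4−1=3):
I_{1,1} = (4·125.145492 − 85.372070) / 3 = 138.403299
I_{2,1} = (4·136.024789 − 125.145492) / 3 = 139.651221
I_{2,2} = 139.651221 + (139.651221 − 138.403299)/15 = 139.734416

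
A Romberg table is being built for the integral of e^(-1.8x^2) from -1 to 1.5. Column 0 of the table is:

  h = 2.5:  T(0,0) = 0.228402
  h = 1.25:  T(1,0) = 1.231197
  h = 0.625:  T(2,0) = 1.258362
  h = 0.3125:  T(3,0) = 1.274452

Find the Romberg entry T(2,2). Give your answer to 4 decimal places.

Richardson extrapolation on the trapezoidal column (denominator 4−1=3):
T(1,1) = (4·1.231197 − 0.228402) / 3 = 1.565462
T(2,1) = 1.258362 + (1.258362 − 1.231197)/3 = 1.267417
T(2,2) = (16·1.267417 − 1.565462) / 15 = 1.247547
(Column j=1 coincides with Simpson's rule on the same nodes.)

1.2475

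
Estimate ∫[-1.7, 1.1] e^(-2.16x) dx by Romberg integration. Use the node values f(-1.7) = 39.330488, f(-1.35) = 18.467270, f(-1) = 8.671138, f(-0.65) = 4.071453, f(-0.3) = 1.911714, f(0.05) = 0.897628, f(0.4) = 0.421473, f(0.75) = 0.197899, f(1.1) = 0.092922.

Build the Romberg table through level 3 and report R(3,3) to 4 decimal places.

R(0,0) (trapezoid, 1 panel, h=2.8000): 55.192774
R(1,0) (trapezoid, 2 panels, h=1.4000): 30.272787
R(2,0) (trapezoid, 4 panels, h=0.7000): 21.501221
R(3,0) (trapezoid, 8 panels, h=0.3500): 19.022598
R(1,1) = 30.272787 + (30.272787 − 55.192774)/3 = 21.966125
R(2,1) = 21.501221 + (21.501221 − 30.272787)/3 = 18.577366
R(3,1) = 19.022598 + (19.022598 − 21.501221)/3 = 18.196390
R(2,2) = 18.577366 + (18.577366 − 21.966125)/15 = 18.351449
R(3,2) = 18.196390 + (18.196390 − 18.577366)/15 = 18.170992
R(3,3) = 18.170992 + (18.170992 − 18.351449)/63 = 18.168128

18.1681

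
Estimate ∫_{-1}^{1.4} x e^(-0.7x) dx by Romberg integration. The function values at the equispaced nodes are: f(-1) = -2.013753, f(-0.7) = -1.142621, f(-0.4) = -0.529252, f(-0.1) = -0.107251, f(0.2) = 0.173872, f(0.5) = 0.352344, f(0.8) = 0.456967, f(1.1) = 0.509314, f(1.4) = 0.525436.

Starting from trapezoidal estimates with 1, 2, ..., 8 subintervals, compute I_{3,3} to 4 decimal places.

I_{0,0} (trapezoid, 1 panel, h=2.4000): -1.785980
I_{1,0} (trapezoid, 2 panels, h=1.2000): -0.684344
I_{2,0} (trapezoid, 4 panels, h=0.6000): -0.385543
I_{3,0} (trapezoid, 8 panels, h=0.3000): -0.309236
I_{1,1} = -0.684344 + (-0.684344 − (-1.785980))/3 = -0.317132
I_{2,1} = -0.385543 + (-0.385543 − (-0.684344))/3 = -0.285943
I_{3,1} = -0.309236 + (-0.309236 − (-0.385543))/3 = -0.283800
I_{2,2} = -0.285943 + (-0.285943 − (-0.317132))/15 = -0.283864
I_{3,2} = -0.283800 + (-0.283800 − (-0.285943))/15 = -0.283657
I_{3,3} = -0.283657 + (-0.283657 − (-0.283864))/63 = -0.283654

-0.2837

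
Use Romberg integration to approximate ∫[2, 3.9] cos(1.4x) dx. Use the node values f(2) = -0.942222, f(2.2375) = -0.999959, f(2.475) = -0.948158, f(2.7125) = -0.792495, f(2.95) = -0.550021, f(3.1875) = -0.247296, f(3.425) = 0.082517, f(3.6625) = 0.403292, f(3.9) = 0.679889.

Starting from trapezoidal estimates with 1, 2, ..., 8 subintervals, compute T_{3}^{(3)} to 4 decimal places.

-0.7631

T_{0}^{(0)} (trapezoid, 1 panel, h=1.9000): -0.249216
T_{1}^{(0)} (trapezoid, 2 panels, h=0.9500): -0.647128
T_{2}^{(0)} (trapezoid, 4 panels, h=0.4750): -0.734744
T_{3}^{(0)} (trapezoid, 8 panels, h=0.2375): -0.756031
T_{1}^{(1)} = -0.647128 + (-0.647128 − (-0.249216))/3 = -0.779765
T_{2}^{(1)} = -0.734744 + (-0.734744 − (-0.647128))/3 = -0.763949
T_{3}^{(1)} = -0.756031 + (-0.756031 − (-0.734744))/3 = -0.763127
T_{2}^{(2)} = -0.763949 + (-0.763949 − (-0.779765))/15 = -0.762895
T_{3}^{(2)} = -0.763127 + (-0.763127 − (-0.763949))/15 = -0.763072
T_{3}^{(3)} = -0.763072 + (-0.763072 − (-0.762895))/63 = -0.763075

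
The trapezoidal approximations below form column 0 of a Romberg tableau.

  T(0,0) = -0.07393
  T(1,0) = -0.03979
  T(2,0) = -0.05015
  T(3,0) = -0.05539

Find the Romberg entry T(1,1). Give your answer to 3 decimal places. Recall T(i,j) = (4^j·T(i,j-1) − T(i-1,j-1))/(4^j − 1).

T(1,1) = (4·(-0.03979) − (-0.07393)) / 3 = -0.02841
(Column j=1 coincides with Simpson's rule on the same nodes.)

-0.028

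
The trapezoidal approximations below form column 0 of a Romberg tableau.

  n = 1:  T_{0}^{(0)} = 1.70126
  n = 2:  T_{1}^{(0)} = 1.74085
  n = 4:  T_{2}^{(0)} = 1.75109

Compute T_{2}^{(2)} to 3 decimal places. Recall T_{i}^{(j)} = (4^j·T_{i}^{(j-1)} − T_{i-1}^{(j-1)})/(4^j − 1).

1.755

T_{1}^{(1)} = (4·1.74085 − 1.70126) / 3 = 1.75405
T_{2}^{(1)} = (4·1.75109 − 1.74085) / 3 = 1.75450
T_{2}^{(2)} = 1.75450 + (1.75450 − 1.75405)/15 = 1.75453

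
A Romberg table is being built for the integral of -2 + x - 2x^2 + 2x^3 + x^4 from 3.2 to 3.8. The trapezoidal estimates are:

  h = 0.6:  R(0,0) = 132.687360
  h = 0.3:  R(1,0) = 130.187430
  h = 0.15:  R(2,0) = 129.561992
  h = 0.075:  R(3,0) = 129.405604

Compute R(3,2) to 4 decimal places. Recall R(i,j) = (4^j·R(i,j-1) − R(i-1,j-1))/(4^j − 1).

129.3535

R(2,1) = (4·129.561992 − 130.187430) / 3 = 129.353513
R(3,1) = 129.405604 + (129.405604 − 129.561992)/3 = 129.353475
R(3,2) = (16·129.353475 − 129.353513) / 15 = 129.353472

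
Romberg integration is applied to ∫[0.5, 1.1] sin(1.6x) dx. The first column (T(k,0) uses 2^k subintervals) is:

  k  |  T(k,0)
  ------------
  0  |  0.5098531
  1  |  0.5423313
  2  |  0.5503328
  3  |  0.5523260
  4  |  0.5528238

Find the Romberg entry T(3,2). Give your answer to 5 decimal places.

0.55299

T(2,1) = (4·0.5503328 − 0.5423313) / 3 = 0.5530000
T(3,1) = (4·0.5523260 − 0.5503328) / 3 = 0.5529904
T(3,2) = (16·0.5529904 − 0.5530000) / 15 = 0.5529898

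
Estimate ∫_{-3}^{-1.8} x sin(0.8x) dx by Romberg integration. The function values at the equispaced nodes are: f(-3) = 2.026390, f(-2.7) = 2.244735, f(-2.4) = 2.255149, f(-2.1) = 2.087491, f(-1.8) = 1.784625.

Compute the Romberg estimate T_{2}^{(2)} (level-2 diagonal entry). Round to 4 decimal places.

T_{0}^{(0)} (trapezoid, 1 panel, h=1.2000): 2.286609
T_{1}^{(0)} (trapezoid, 2 panels, h=0.6000): 2.496394
T_{2}^{(0)} (trapezoid, 4 panels, h=0.3000): 2.547865
T_{1}^{(1)} = 2.496394 + (2.496394 − 2.286609)/3 = 2.566322
T_{2}^{(1)} = 2.547865 + (2.547865 − 2.496394)/3 = 2.565022
T_{2}^{(2)} = 2.565022 + (2.565022 − 2.566322)/15 = 2.564935

2.5649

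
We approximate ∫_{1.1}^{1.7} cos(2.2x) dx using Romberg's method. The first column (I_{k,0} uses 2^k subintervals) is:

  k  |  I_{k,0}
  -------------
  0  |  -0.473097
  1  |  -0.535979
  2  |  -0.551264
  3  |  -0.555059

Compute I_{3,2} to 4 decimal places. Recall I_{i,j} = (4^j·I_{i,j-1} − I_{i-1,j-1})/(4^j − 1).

Richardson extrapolation on the trapezoidal column (denominator 4−1=3):
I_{2,1} = -0.551264 + (-0.551264 − (-0.535979))/3 = -0.556359
I_{3,1} = -0.555059 + (-0.555059 − (-0.551264))/3 = -0.556324
I_{3,2} = -0.556324 + (-0.556324 − (-0.556359))/15 = -0.556322

-0.5563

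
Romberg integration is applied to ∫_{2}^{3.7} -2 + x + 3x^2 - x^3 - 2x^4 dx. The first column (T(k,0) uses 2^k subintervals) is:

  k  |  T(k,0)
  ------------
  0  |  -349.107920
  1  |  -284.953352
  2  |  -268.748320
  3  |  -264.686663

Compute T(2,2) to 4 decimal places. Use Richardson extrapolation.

-263.3319

Richardson extrapolation on the trapezoidal column (denominator 4−1=3):
T(1,1) = -284.953352 + (-284.953352 − (-349.107920))/3 = -263.568496
T(2,1) = (4·(-268.748320) − (-284.953352)) / 3 = -263.346643
T(2,2) = (16·(-263.346643) − (-263.568496)) / 15 = -263.331853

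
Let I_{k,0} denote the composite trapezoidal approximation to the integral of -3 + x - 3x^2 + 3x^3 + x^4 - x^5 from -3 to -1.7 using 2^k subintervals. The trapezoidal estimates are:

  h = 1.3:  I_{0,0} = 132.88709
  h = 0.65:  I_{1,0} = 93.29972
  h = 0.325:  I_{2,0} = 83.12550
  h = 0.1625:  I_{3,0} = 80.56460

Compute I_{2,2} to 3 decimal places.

Richardson extrapolation on the trapezoidal column (denominator 4−1=3):
I_{1,1} = (4·93.29972 − 132.88709) / 3 = 80.10393
I_{2,1} = (4·83.12550 − 93.29972) / 3 = 79.73409
I_{2,2} = (16·79.73409 − 80.10393) / 15 = 79.70943

79.709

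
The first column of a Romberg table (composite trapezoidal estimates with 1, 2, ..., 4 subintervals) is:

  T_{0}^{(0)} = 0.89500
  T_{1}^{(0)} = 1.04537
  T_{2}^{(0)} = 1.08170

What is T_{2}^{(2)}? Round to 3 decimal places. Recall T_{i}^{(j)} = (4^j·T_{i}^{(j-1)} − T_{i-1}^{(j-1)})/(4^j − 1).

1.094

T_{1}^{(1)} = 1.04537 + (1.04537 − 0.89500)/3 = 1.09549
T_{2}^{(1)} = (4·1.08170 − 1.04537) / 3 = 1.09381
T_{2}^{(2)} = 1.09381 + (1.09381 − 1.09549)/15 = 1.09370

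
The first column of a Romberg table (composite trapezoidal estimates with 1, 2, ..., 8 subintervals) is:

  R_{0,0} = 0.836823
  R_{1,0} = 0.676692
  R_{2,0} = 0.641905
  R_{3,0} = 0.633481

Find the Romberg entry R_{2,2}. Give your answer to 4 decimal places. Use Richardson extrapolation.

0.6308

Richardson extrapolation on the trapezoidal column (denominator 4−1=3):
R_{1,1} = (4·0.676692 − 0.836823) / 3 = 0.623315
R_{2,1} = (4·0.641905 − 0.676692) / 3 = 0.630309
R_{2,2} = 0.630309 + (0.630309 − 0.623315)/15 = 0.630775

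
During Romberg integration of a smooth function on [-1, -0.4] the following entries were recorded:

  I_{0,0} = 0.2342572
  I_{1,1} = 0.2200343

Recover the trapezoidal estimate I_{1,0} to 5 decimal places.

0.22359

From I_{1,1} = (4·I_{1,0} − I_{0,0})/3, solve for I_{1,0}:
4·I_{1,0} = 3·0.2200343 + 0.2342572 = 0.8943601
I_{1,0} = 0.2235900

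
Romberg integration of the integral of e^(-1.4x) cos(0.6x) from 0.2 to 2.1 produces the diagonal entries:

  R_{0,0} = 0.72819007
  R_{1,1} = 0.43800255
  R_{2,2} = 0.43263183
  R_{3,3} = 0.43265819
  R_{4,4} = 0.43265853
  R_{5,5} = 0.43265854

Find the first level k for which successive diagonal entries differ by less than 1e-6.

|R_{1,1} − R_{0,0}| = 0.29018752 ≥ 1e-6
|R_{2,2} − R_{1,1}| = 0.00537072 ≥ 1e-6
|R_{3,3} − R_{2,2}| = 0.00002636 ≥ 1e-6
|R_{4,4} − R_{3,3}| = 0.00000034 < 1e-6

k = 4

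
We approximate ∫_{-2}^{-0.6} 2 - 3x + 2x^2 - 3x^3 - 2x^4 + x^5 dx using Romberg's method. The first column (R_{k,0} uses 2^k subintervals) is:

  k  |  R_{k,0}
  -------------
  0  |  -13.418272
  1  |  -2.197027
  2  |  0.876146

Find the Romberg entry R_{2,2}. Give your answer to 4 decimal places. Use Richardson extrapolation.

R_{1,1} = (4·(-2.197027) − (-13.418272)) / 3 = 1.543388
R_{2,1} = 0.876146 + (0.876146 − (-2.197027))/3 = 1.900537
R_{2,2} = 1.900537 + (1.900537 − 1.543388)/15 = 1.924347

1.9243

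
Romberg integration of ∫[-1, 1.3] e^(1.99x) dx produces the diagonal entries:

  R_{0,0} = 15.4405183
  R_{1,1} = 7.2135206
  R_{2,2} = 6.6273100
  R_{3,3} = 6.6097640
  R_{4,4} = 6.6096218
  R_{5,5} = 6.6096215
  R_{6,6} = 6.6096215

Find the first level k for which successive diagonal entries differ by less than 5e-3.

|R_{1,1} − R_{0,0}| = 8.2269977 ≥ 5e-3
|R_{2,2} − R_{1,1}| = 0.5862106 ≥ 5e-3
|R_{3,3} − R_{2,2}| = 0.0175460 ≥ 5e-3
|R_{4,4} − R_{3,3}| = 0.0001422 < 5e-3

k = 4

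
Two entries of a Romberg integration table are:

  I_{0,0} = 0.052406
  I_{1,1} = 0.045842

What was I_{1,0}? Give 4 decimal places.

0.0475

From I_{1,1} = (4·I_{1,0} − I_{0,0})/3, solve for I_{1,0}:
4·I_{1,0} = 3·0.045842 + 0.052406 = 0.189932
I_{1,0} = 0.047483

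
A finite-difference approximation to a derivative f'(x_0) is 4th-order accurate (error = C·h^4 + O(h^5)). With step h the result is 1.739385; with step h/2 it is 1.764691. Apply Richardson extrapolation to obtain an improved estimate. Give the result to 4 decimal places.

1.7664

Extrapolated value = (16·A(h/2) − A(h)) / (16 − 1)
= (16·1.764691 − 1.739385) / 15
= 26.495671 / 15 = 1.766378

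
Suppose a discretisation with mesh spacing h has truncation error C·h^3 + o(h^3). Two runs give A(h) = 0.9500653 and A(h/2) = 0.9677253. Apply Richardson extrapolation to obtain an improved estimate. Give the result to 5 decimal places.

0.97025

Extrapolated value = (8·A(h/2) − A(h)) / (8 − 1)
= (8·0.9677253 − 0.9500653) / 7
= 6.7917371 / 7 = 0.9702482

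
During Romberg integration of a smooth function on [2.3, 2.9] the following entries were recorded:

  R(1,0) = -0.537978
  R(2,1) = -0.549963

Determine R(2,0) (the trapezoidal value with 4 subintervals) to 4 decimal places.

-0.5470

From R(2,1) = (4·R(2,0) − R(1,0))/3, solve for R(2,0):
4·R(2,0) = 3·(-0.549963) + (-0.537978) = -2.187867
R(2,0) = -0.546967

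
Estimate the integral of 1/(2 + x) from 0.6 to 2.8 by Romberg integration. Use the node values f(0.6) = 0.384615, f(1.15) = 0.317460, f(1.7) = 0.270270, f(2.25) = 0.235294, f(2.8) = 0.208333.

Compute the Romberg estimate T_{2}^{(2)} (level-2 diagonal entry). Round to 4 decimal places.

0.6131

T_{0}^{(0)} (trapezoid, 1 panel, h=2.2000): 0.652243
T_{1}^{(0)} (trapezoid, 2 panels, h=1.1000): 0.623418
T_{2}^{(0)} (trapezoid, 4 panels, h=0.5500): 0.615724
T_{1}^{(1)} = 0.623418 + (0.623418 − 0.652243)/3 = 0.613810
T_{2}^{(1)} = 0.615724 + (0.615724 − 0.623418)/3 = 0.613159
T_{2}^{(2)} = 0.613159 + (0.613159 − 0.613810)/15 = 0.613116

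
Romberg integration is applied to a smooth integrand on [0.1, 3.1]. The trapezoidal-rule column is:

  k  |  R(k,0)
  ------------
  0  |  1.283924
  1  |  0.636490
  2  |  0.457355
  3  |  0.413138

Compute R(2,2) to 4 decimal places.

0.3961

R(1,1) = 0.636490 + (0.636490 − 1.283924)/3 = 0.420679
R(2,1) = 0.457355 + (0.457355 − 0.636490)/3 = 0.397643
R(2,2) = 0.397643 + (0.397643 − 0.420679)/15 = 0.396107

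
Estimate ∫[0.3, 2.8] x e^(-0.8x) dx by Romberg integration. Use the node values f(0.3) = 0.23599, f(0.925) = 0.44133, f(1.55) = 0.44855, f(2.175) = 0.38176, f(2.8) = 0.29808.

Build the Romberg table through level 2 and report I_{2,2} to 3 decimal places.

0.985

I_{0,0} (trapezoid, 1 panel, h=2.5000): 0.66759
I_{1,0} (trapezoid, 2 panels, h=1.2500): 0.89448
I_{2,0} (trapezoid, 4 panels, h=0.6250): 0.96167
I_{1,1} = 0.89448 + (0.89448 − 0.66759)/3 = 0.97011
I_{2,1} = 0.96167 + (0.96167 − 0.89448)/3 = 0.98407
I_{2,2} = 0.98407 + (0.98407 − 0.97011)/15 = 0.98500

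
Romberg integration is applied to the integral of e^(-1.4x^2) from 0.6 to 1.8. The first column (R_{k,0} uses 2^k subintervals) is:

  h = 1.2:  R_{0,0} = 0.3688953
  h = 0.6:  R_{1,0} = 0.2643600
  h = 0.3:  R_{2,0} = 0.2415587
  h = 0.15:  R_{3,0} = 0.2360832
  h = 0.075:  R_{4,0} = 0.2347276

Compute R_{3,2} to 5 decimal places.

0.23428

Richardson extrapolation on the trapezoidal column (denominator 4−1=3):
R_{2,1} = (4·0.2415587 − 0.2643600) / 3 = 0.2339583
R_{3,1} = (4·0.2360832 − 0.2415587) / 3 = 0.2342580
R_{3,2} = (16·0.2342580 − 0.2339583) / 15 = 0.2342780
(Column j=1 coincides with Simpson's rule on the same nodes.)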